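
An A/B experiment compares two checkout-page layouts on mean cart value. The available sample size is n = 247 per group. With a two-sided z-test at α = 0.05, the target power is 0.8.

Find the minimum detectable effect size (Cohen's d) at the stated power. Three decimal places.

d ≈ 0.252

Required noncentrality: δ = z_{0.025} + z_{0.20} = 1.960 + 0.842 = 2.802.
(The second rejection-region term Φ(−δ − z_{α/2}) is negligible and dropped.)
δ = d·√(n/2) ⇒ d = δ/√(n/2) = 2.802/√(247/2) = 0.2521.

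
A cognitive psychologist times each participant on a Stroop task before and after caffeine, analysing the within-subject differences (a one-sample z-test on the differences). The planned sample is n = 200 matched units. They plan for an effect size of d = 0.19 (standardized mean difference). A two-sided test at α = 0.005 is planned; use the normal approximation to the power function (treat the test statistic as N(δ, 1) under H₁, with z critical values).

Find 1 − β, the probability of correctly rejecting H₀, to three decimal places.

Noncentrality parameter: λ = d·√n = 0.19 × √200 = 2.6870
Two-sided α = 0.005 → critical value z_{0.0025} = 2.807.
Power = Φ(λ − 2.807) + Φ(−λ − 2.807) = Φ(-0.120) + Φ(-5.494) = 0.4522 + 0.0000 = 0.4522.

Power ≈ 0.452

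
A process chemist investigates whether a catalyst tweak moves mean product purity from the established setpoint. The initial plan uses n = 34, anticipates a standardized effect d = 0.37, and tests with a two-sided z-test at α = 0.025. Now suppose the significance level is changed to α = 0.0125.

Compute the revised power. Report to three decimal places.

δ = d·√n = 0.37 × √34 = 2.1575 (unchanged). New critical value: z_{0.0063} = 2.498.
Revised power = Φ(δ − 2.498) + Φ(−δ − 2.498) = Φ(-0.340) + Φ(-4.655) = 0.3668 + 0.0000 = 0.3668.

Power ≈ 0.367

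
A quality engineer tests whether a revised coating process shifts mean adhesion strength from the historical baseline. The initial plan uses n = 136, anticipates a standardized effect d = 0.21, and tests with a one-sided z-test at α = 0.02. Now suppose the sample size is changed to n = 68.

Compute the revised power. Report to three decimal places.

Power ≈ 0.374

With n = 68: δ = d·√n = 0.21 × √68 = 1.7317. Critical value z_{0.02} = 2.054.
Revised power = P(Z > 2.054 − δ) = Φ(-0.322) = 0.3737.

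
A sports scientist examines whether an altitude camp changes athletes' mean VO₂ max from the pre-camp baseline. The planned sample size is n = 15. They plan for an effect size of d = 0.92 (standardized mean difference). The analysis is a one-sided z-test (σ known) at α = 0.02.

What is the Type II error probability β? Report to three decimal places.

Noncentrality parameter: δ = d·√n = 0.92 × √15 = 3.5631
One-sided α = 0.02 → critical value z_{0.02} = 2.054.
Power = Φ(δ − 2.054) = Φ(1.509) = 0.9344.
Type II error: β = 1 − power = 1 − 0.9344 = 0.0656.

β ≈ 0.066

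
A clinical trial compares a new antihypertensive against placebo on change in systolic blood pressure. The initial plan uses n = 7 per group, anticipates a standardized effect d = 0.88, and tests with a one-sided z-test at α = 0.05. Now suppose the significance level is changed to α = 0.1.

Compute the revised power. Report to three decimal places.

Power ≈ 0.642

δ = d·√(n/2) = 0.88 × √(7/2) = 1.6463 (unchanged). New critical value: z_{0.1} = 1.282.
Revised power = P(Z > 1.282 − δ) = Φ(0.365) = 0.6424.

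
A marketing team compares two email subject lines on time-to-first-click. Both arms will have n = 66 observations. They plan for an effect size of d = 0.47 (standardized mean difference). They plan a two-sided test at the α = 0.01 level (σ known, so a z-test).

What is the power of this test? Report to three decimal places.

Noncentrality parameter: δ = d·√(n/2) = 0.47 × √(66/2) = 2.6999
Two-sided α = 0.01 → critical value z_{0.005} = 2.576.
Power = Φ(δ − 2.576) + Φ(−δ − 2.576) = Φ(0.124) + Φ(-5.276) = 0.5494 + 0.0000 = 0.5494.

Power ≈ 0.549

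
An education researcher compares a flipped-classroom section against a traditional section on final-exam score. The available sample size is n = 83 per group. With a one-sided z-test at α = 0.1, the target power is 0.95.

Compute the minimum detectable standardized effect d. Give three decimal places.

Required noncentrality: δ = z_{0.1} + z_{0.05} = 1.282 + 1.645 = 2.926.
δ = d·√(n/2) ⇒ d = δ/√(n/2) = 2.926/√(83/2) = 0.4543.

d ≈ 0.454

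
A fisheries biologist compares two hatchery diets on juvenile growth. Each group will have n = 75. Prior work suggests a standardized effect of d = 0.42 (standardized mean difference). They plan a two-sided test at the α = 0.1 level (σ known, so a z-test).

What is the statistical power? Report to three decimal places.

Power ≈ 0.823

Noncentrality parameter: δ = d·√(n/2) = 0.42 × √(75/2) = 2.5720
Critical value for a two-sided test at α = 0.1: z_{α/2} = 1.645.
Power = Φ(δ − 1.645) + Φ(−δ − 1.645) = Φ(0.927) + Φ(-4.217) = 0.8231 + 0.0000 = 0.8231.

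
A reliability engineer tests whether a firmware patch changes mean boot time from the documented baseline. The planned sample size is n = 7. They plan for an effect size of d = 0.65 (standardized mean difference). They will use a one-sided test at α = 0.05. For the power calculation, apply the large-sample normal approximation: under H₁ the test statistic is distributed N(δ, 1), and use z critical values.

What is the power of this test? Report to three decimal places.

Power ≈ 0.530

Noncentrality parameter: δ = d·√n = 0.65 × √7 = 1.7197
One-sided α = 0.05 → critical value z_{0.05} = 1.645.
Power = Φ(δ − 1.645) = Φ(0.075) = 0.5298.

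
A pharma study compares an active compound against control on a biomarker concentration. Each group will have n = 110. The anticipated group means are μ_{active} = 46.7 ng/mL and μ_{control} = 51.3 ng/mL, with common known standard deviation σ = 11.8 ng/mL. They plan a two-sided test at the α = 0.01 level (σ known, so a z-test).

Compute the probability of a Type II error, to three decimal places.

β ≈ 0.376

Standardized effect: d = |μ_{active} − μ_{control}| / σ = |46.7 − 51.3| / 11.8 = 0.3898
Noncentrality parameter: λ = d·√(n/2) = 0.3898 × √(110/2) = 2.8911
Critical value for a two-sided test at α = 0.01: z_{α/2} = 2.576.
Power = Φ(λ − 2.576) + Φ(−λ − 2.576) = Φ(0.315) + Φ(-5.467) = 0.6237 + 0.0000 = 0.6237.
Type II error: β = 1 − power = 1 − 0.6237 = 0.3763.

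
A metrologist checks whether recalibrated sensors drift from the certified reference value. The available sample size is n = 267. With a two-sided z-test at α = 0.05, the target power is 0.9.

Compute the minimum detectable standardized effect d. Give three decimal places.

Required noncentrality: δ = z_{0.025} + z_{0.10} = 1.960 + 1.282 = 3.242.
(Lower-tail contribution to power is negligible for δ > 0.)
δ = d·√n ⇒ d = δ/√n = 3.242/√267 = 0.1984.

d ≈ 0.198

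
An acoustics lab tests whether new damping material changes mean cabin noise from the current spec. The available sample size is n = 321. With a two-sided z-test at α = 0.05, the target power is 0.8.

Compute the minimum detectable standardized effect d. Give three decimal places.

d ≈ 0.156

Need Φ(δ − 1.960) = 0.8, so δ = 1.960 + 0.842 = 2.802.
(The second rejection-region term Φ(−δ − z_{α/2}) is negligible and dropped.)
δ = d·√n ⇒ d = δ/√n = 2.802/√321 = 0.1564.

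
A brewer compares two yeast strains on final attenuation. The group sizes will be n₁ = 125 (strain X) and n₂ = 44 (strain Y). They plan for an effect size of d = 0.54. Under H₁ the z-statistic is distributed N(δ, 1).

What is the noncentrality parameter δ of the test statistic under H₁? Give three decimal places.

The noncentrality parameter scales effect size by the design's sample-size factor: δ = d / √(1/n₁ + 1/n₂) = 0.54 / √(1/125 + 1/44) = 3.0806

δ ≈ 3.081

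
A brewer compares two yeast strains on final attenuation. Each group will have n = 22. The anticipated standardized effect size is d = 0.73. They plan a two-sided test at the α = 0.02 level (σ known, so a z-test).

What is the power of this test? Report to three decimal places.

Noncentrality parameter: δ = d·√(n/2) = 0.73 × √(22/2) = 2.4211
Two-sided α = 0.02 → critical value z_{0.01} = 2.326.
Power = Φ(δ − 2.326) + Φ(−δ − 2.326) = Φ(0.095) + Φ(-4.747) = 0.5378 + 0.0000 = 0.5378.

Power ≈ 0.538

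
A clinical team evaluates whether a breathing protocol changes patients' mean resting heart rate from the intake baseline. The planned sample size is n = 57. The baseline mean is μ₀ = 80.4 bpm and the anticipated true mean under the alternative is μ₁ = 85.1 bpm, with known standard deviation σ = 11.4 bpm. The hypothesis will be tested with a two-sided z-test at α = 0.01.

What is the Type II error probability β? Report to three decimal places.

Standardized effect: d = |μ₁ − μ₀| / σ = |85.1 − 80.4| / 11.4 = 0.4123
Noncentrality parameter: δ = d·√n = 0.4123 × √57 = 3.1127
Two-sided α = 0.01 → critical value z_{0.005} = 2.576.
Power = Φ(δ − 2.576) + Φ(−δ − 2.576) = Φ(0.537) + Φ(-5.688) = 0.7043 + 0.0000 = 0.7043.
Type II error: β = 1 − power = 1 − 0.7043 = 0.2957.

β ≈ 0.296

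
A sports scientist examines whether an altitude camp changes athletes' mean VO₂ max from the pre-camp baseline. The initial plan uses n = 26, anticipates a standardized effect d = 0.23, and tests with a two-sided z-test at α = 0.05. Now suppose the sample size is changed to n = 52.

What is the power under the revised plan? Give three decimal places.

Power ≈ 0.382

With n = 52: δ = d·√n = 0.23 × √52 = 1.6586. Critical value z_{0.025} = 1.960.
Revised power = Φ(δ − 1.960) + Φ(−δ − 1.960) = Φ(-0.301) + Φ(-3.619) = 0.3816 + 0.0001 = 0.3817.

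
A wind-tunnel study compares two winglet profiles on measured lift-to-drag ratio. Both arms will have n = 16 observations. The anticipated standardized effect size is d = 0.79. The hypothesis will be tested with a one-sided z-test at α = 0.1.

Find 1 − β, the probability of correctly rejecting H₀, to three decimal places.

Power ≈ 0.830

Noncentrality parameter: δ = d·√(n/2) = 0.79 × √(16/2) = 2.2345
One-sided α = 0.1 → critical value z_{0.1} = 1.282.
Power = Φ(δ − 1.282) = Φ(0.953) = 0.8297.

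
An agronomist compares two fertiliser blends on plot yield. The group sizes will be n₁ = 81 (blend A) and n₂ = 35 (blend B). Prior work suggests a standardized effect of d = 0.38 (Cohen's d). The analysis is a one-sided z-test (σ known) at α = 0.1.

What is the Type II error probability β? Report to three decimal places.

Noncentrality parameter: δ = d / √(1/n₁ + 1/n₂) = 0.38 / √(1/81 + 1/35) = 1.8786
Critical value for a one-sided test at α = 0.1: z_α = 1.282.
Power = P(Z > 1.282 − δ) = Φ(0.597) = 0.7248.
Type II error: β = 1 − power = 1 − 0.7248 = 0.2752.

β ≈ 0.275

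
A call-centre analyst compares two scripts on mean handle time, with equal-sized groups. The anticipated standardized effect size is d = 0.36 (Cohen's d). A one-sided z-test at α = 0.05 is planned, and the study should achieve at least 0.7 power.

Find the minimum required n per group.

For power 0.7 need Φ(δ − z_{0.05}) = 0.7, so δ = z_{0.05} + z_{0.30} = 1.645 + 0.524 = 2.169.
δ = d·√(n/2) ⇒ n = 2(δ/d)² = 2 × (2.169 / 0.36)² = 72.62.
Round up to the next whole unit.

n = 73 per group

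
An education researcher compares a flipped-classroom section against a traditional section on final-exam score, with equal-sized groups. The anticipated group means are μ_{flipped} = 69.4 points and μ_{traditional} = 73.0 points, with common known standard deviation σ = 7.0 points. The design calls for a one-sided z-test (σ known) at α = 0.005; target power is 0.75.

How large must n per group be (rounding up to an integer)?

n = 80 per group

Standardized effect: d = |μ_{flipped} − μ_{traditional}| / σ = |69.4 − 73.0| / 7.0 = 0.5143
For power 0.75 need Φ(δ − z_{0.005}) = 0.75, so δ = z_{0.005} + z_{0.25} = 2.576 + 0.674 = 3.250.
δ = d·√(n/2) ⇒ n = 2(δ/d)² = 2 × (3.250 / 0.5143)² = 79.89.
Rounding up, n = 80 per group.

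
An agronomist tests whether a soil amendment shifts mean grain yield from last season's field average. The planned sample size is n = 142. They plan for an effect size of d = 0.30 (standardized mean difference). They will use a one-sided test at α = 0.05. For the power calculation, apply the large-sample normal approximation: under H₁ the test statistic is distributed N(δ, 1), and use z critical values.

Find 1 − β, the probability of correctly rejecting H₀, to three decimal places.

Power ≈ 0.973

Noncentrality parameter: δ = d·√n = 0.30 × √142 = 3.5749
Critical value for a one-sided test at α = 0.05: z_α = 1.645.
Power = P(Z > 1.645 − δ) = Φ(1.930) = 0.9732.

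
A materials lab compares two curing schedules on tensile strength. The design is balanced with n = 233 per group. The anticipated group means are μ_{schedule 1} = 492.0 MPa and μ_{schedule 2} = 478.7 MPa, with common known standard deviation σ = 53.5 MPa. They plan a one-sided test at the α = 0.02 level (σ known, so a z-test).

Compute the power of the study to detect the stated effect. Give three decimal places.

Power ≈ 0.735

Standardized effect: d = |μ_{schedule 1} − μ_{schedule 2}| / σ = |492.0 − 478.7| / 53.5 = 0.2486
Noncentrality parameter: δ = d·√(n/2) = 0.2486 × √(233/2) = 2.6832
Critical value for a one-sided test at α = 0.02: z_α = 2.054.
Power = P(Z > 2.054 − δ) = Φ(0.629) = 0.7355.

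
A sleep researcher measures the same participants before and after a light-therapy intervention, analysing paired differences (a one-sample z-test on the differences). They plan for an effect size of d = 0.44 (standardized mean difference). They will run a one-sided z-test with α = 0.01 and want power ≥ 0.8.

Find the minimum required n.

For power 0.8 need Φ(δ − z_{0.01}) = 0.8, so δ = z_{0.01} + z_{0.20} = 2.326 + 0.842 = 3.168.
δ = d·√n ⇒ n = (δ/d)² = (3.168 / 0.44)² = 51.84.
Round up to the next whole unit.

n = 52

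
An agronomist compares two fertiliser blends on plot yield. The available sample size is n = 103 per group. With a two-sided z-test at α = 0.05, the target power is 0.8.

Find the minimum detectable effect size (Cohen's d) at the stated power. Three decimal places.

Need Φ(δ − 1.960) = 0.8, so δ = 1.960 + 0.842 = 2.802.
(The second rejection-region term Φ(−δ − z_{α/2}) is negligible and dropped.)
δ = d·√(n/2) ⇒ d = δ/√(n/2) = 2.802/√(103/2) = 0.3904.

d ≈ 0.390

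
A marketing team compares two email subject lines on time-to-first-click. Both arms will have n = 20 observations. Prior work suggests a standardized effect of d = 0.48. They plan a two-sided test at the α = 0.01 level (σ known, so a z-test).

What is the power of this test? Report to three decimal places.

Noncentrality parameter: δ = d·√(n/2) = 0.48 × √(20/2) = 1.5179
Critical value for a two-sided test at α = 0.01: z_{α/2} = 2.576.
Power = Φ(δ − 2.576) + Φ(−δ − 2.576) = Φ(-1.058) + Φ(-4.094) = 0.1450 + 0.0000 = 0.1451.

Power ≈ 0.145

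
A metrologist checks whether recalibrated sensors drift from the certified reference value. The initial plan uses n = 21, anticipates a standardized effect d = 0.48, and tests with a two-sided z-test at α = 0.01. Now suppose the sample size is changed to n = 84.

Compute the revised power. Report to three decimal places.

With n = 84: δ = d·√n = 0.48 × √84 = 4.3993. Critical value z_{0.005} = 2.576.
Revised power = Φ(δ − 2.576) + Φ(−δ − 2.576) = Φ(1.823) + Φ(-6.975) = 0.9659 + 0.0000 = 0.9659.

Power ≈ 0.966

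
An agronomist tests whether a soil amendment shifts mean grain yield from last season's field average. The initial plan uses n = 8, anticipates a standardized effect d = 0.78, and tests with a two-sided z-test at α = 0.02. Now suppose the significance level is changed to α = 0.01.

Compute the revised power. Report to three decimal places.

δ = d·√n = 0.78 × √8 = 2.2062 (unchanged). New critical value: z_{0.005} = 2.576.
Revised power = Φ(δ − 2.576) + Φ(−δ − 2.576) = Φ(-0.370) + Φ(-4.782) = 0.3558 + 0.0000 = 0.3558.

Power ≈ 0.356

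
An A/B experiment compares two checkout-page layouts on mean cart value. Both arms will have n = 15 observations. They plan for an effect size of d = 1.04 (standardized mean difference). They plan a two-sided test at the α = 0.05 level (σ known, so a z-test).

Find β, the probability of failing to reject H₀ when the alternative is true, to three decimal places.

β ≈ 0.187

Noncentrality parameter: δ = d·√(n/2) = 1.04 × √(15/2) = 2.8482
Critical value for a two-sided test at α = 0.05: z_{α/2} = 1.960.
Power = Φ(δ − 1.960) + Φ(−δ − 1.960) = Φ(0.888) + Φ(-4.808) = 0.8128 + 0.0000 = 0.8128.
Type II error: β = 1 − power = 1 − 0.8128 = 0.1872.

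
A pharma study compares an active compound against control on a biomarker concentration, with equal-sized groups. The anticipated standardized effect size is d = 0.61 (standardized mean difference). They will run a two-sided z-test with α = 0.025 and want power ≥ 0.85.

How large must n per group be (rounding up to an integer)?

n = 58 per group

For power 0.85 need Φ(δ − z_{0.0125}) = 0.85, so δ = z_{0.0125} + z_{0.15} = 2.241 + 1.036 = 3.278.
(For δ > 0 the lower-tail rejection region contributes negligibly to power, so the one-term inversion is standard.)
δ = d·√(n/2) ⇒ n = 2(δ/d)² = 2 × (3.278 / 0.61)² = 57.75.
Rounding up, n = 58 per group.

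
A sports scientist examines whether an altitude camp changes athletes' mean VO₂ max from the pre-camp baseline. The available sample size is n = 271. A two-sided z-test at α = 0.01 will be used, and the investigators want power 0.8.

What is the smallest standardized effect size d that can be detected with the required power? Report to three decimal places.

d ≈ 0.208

Required noncentrality: δ = z_{0.005} + z_{0.20} = 2.576 + 0.842 = 3.417.
(Lower-tail contribution to power is negligible for δ > 0.)
δ = d·√n ⇒ d = δ/√n = 3.417/√271 = 0.2076.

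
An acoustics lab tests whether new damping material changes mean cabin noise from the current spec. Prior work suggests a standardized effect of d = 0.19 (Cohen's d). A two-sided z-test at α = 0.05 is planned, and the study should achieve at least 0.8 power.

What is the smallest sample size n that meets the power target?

Set Φ(δ − 1.960) = 0.8; then δ − 1.960 = Φ⁻¹(0.8) = 0.842, giving δ = 2.802.
(Ignoring the negligible lower-tail rejection probability gives the usual closed-form inversion.)
δ = d·√n ⇒ n = (δ/d)² = (2.802 / 0.19)² = 217.42.
Rounding up, n = 218.

n = 218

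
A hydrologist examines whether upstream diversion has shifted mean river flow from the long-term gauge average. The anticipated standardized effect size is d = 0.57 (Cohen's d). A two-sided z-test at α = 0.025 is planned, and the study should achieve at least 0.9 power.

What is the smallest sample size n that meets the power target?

n = 39

For power 0.9 need Φ(δ − z_{0.0125}) = 0.9, so δ = z_{0.0125} + z_{0.10} = 2.241 + 1.282 = 3.523.
(For δ > 0 the lower-tail rejection region contributes negligibly to power, so the one-term inversion is standard.)
δ = d·√n ⇒ n = (δ/d)² = (3.523 / 0.57)² = 38.20.
Rounding up, n = 39.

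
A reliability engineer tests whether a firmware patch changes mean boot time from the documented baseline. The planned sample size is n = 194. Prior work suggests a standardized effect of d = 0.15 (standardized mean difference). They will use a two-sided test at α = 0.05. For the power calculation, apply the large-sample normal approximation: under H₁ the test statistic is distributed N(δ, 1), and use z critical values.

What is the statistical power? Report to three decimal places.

Power ≈ 0.551

Noncentrality parameter: δ = d·√n = 0.15 × √194 = 2.0893
Two-sided α = 0.05 → critical value z_{0.025} = 1.960.
Power = Φ(δ − 1.960) + Φ(−δ − 1.960) = Φ(0.129) + Φ(-4.049) = 0.5514 + 0.0000 = 0.5515.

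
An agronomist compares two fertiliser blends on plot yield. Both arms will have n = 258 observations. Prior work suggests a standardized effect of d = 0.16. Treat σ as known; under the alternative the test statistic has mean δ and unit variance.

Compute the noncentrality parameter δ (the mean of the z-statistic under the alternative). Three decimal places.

δ ≈ 1.817

The noncentrality parameter scales effect size by the design's sample-size factor: δ = d·√(n/2) = 0.16 × √(258/2) = 1.8173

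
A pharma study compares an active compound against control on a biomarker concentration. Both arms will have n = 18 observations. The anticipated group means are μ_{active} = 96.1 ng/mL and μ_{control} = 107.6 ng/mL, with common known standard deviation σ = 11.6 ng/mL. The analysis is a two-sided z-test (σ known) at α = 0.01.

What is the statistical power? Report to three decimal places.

Standardized effect: d = |μ_{active} − μ_{control}| / σ = |96.1 − 107.6| / 11.6 = 0.9914
Noncentrality parameter: δ = d·√(n/2) = 0.9914 × √(18/2) = 2.9741
Two-sided α = 0.01 → critical value z_{0.005} = 2.576.
Power = Φ(δ − 2.576) + Φ(−δ − 2.576) = Φ(0.398) + Φ(-5.550) = 0.6548 + 0.0000 = 0.6548.

Power ≈ 0.655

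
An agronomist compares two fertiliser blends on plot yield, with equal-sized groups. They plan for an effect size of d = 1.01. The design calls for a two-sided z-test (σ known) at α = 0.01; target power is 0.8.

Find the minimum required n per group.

Set Φ(δ − 2.576) = 0.8; then δ − 2.576 = Φ⁻¹(0.8) = 0.842, giving δ = 3.417.
(Ignoring the negligible lower-tail rejection probability gives the usual closed-form inversion.)
δ = d·√(n/2) ⇒ n = 2(δ/d)² = 2 × (3.417 / 1.01)² = 22.90.
Rounding up, n = 23 per group.

n = 23 per group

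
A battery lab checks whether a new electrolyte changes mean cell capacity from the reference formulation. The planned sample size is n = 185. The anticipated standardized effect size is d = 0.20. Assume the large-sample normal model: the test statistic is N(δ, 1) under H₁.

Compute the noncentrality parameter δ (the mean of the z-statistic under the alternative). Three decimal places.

δ ≈ 2.720

The noncentrality parameter scales effect size by the design's sample-size factor: δ = d·√n = 0.20 × √185 = 2.7203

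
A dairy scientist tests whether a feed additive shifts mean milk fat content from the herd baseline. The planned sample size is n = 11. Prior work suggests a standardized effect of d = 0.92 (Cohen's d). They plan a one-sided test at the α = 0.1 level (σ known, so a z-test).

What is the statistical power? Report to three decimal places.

Power ≈ 0.962

Noncentrality parameter: δ = d·√n = 0.92 × √11 = 3.0513
One-sided α = 0.1 → critical value z_{0.1} = 1.282.
Power = Φ(δ − 1.282) = Φ(1.770) = 0.9616.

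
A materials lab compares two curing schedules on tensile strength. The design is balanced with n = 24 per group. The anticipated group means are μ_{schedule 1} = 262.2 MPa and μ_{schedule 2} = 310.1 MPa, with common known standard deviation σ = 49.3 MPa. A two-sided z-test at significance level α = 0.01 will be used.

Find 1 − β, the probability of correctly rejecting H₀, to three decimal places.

Power ≈ 0.785

Standardized effect: d = |μ_{schedule 1} − μ_{schedule 2}| / σ = |262.2 − 310.1| / 49.3 = 0.9716
Noncentrality parameter: λ = d·√(n/2) = 0.9716 × √(24/2) = 3.3657
Two-sided α = 0.01 → critical value z_{0.005} = 2.576.
Power = Φ(λ − 2.576) + Φ(−λ − 2.576) = Φ(0.790) + Φ(-5.942) = 0.7852 + 0.0000 = 0.7852.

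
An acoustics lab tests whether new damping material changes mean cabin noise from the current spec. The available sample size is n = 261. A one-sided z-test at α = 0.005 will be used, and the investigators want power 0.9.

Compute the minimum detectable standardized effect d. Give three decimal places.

d ≈ 0.239

Need Φ(δ − 2.576) = 0.9, so δ = 2.576 + 1.282 = 3.857.
δ = d·√n ⇒ d = δ/√n = 3.857/√261 = 0.2388.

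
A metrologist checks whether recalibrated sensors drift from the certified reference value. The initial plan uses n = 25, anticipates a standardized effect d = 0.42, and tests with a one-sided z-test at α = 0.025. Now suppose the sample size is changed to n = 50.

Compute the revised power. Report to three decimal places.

With n = 50: δ = d·√n = 0.42 × √50 = 2.9698. Critical value z_{0.025} = 1.960.
Revised power = P(Z > 1.960 − δ) = Φ(1.010) = 0.8437.

Power ≈ 0.844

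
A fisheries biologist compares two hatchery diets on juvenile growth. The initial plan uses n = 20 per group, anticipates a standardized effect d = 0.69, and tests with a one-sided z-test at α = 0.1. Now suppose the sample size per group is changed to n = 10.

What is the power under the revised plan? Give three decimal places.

Power ≈ 0.603

With n = 10 per group: δ = d·√(n/2) = 0.69 × √(10/2) = 1.5429. Critical value z_{0.1} = 1.282.
Revised power = Φ(δ − 1.282) = Φ(0.261) = 0.6031.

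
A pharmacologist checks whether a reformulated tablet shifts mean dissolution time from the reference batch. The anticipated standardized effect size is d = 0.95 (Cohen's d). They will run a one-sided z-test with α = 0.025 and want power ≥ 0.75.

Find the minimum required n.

Set Φ(δ − 1.960) = 0.75; then δ − 1.960 = Φ⁻¹(0.75) = 0.674, giving δ = 2.634.
δ = d·√n ⇒ n = (δ/d)² = (2.634 / 0.95)² = 7.69.
Rounding up, n = 8.

n = 8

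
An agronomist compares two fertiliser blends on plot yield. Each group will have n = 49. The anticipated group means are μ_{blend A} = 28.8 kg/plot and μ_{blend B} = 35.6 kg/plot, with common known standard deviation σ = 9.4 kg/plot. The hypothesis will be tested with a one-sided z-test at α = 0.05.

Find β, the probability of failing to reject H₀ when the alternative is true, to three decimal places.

β ≈ 0.026

Standardized effect: d = |μ_{blend A} − μ_{blend B}| / σ = |28.8 − 35.6| / 9.4 = 0.7234
Noncentrality parameter: λ = d·√(n/2) = 0.7234 × √(49/2) = 3.5807
Critical value for a one-sided test at α = 0.05: z_α = 1.645.
Power = Φ(λ − 1.645) = Φ(1.936) = 0.9736.
Type II error: β = 1 − power = 1 − 0.9736 = 0.0264.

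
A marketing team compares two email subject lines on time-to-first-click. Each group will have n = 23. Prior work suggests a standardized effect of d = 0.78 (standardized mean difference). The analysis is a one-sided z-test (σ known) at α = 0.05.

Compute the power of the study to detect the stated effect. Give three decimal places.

Power ≈ 0.841

Noncentrality parameter: δ = d·√(n/2) = 0.78 × √(23/2) = 2.6451
Critical value for a one-sided test at α = 0.05: z_α = 1.645.
Power = Φ(δ − 1.645) = Φ(1.000) = 0.8414.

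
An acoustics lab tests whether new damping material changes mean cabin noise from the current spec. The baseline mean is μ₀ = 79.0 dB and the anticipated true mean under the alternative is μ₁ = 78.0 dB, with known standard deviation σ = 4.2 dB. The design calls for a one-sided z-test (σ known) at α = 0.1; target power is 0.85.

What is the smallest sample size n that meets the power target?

n = 95

Standardized effect: d = |μ₁ − μ₀| / σ = |78.0 − 79.0| / 4.2 = 0.2381
Set Φ(δ − 1.282) = 0.85; then δ − 1.282 = Φ⁻¹(0.85) = 1.036, giving δ = 2.318.
δ = d·√n ⇒ n = (δ/d)² = (2.318 / 0.2381)² = 94.78.
Rounding up, n = 95.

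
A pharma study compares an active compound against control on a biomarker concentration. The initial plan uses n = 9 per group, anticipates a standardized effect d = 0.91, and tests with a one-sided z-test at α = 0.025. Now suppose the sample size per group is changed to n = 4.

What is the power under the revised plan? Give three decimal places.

With n = 4 per group: δ = d·√(n/2) = 0.91 × √(4/2) = 1.2869. Critical value z_{0.025} = 1.960.
Revised power = Φ(δ − 1.960) = Φ(-0.673) = 0.2505.

Power ≈ 0.250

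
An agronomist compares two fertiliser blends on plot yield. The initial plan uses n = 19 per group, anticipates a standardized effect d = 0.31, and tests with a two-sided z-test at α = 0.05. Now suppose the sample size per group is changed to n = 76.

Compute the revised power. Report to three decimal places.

With n = 76 per group: δ = d·√(n/2) = 0.31 × √(76/2) = 1.9110. Critical value z_{0.025} = 1.960.
Revised power = Φ(δ − 1.960) + Φ(−δ − 1.960) = Φ(-0.049) + Φ(-3.871) = 0.4805 + 0.0001 = 0.4805.

Power ≈ 0.481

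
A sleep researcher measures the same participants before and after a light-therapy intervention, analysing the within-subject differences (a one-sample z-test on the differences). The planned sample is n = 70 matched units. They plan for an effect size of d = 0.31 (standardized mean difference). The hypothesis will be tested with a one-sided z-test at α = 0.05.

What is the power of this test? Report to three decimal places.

Power ≈ 0.829

Noncentrality parameter: δ = d·√n = 0.31 × √70 = 2.5936
One-sided α = 0.05 → critical value z_{0.05} = 1.645.
Power = Φ(δ − 1.645) = Φ(0.949) = 0.8286.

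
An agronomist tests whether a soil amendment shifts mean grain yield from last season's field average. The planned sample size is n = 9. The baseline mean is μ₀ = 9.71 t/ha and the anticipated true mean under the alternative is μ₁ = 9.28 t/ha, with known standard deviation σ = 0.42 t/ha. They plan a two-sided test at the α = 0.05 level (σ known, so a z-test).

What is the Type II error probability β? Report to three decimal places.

β ≈ 0.133

Standardized effect: d = |μ₁ − μ₀| / σ = |9.28 − 9.71| / 0.42 = 1.0238
Noncentrality parameter: δ = d·√n = 1.0238 × √9 = 3.0714
Critical value for a two-sided test at α = 0.05: z_{α/2} = 1.960.
Power = Φ(δ − 1.960) + Φ(−δ − 1.960) = Φ(1.111) + Φ(-5.031) = 0.8668 + 0.0000 = 0.8668.
Type II error: β = 1 − power = 1 − 0.8668 = 0.1332.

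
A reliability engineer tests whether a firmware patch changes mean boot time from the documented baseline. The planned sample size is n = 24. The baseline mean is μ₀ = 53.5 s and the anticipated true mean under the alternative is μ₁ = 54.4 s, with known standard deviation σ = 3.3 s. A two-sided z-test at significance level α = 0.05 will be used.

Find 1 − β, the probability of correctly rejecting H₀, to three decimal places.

Standardized effect: d = |μ₁ − μ₀| / σ = |54.4 − 53.5| / 3.3 = 0.2727
Noncentrality parameter: δ = d·√n = 0.2727 × √24 = 1.3361
Two-sided α = 0.05 → critical value z_{0.025} = 1.960.
Power = Φ(δ − 1.960) + Φ(−δ − 1.960) = Φ(-0.624) + Φ(-3.296) = 0.2664 + 0.0005 = 0.2668.

Power ≈ 0.267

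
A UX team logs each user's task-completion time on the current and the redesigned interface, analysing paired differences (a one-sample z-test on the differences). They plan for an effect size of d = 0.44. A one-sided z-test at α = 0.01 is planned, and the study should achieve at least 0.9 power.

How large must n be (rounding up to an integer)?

n = 68

Set Φ(δ − 2.326) = 0.9; then δ − 2.326 = Φ⁻¹(0.9) = 1.282, giving δ = 3.608.
δ = d·√n ⇒ n = (δ/d)² = (3.608 / 0.44)² = 67.24.
Rounding up, n = 68.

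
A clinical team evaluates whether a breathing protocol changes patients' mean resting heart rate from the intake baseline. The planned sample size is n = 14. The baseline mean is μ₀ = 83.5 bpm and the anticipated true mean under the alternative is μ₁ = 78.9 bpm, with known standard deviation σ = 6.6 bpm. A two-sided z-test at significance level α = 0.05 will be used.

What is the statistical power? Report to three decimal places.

Power ≈ 0.741

Standardized effect: d = |μ₁ − μ₀| / σ = |78.9 − 83.5| / 6.6 = 0.6970
Noncentrality parameter: δ = d·√n = 0.6970 × √14 = 2.6078
Critical value for a two-sided test at α = 0.05: z_{α/2} = 1.960.
Power = Φ(δ − 1.960) + Φ(−δ − 1.960) = Φ(0.648) + Φ(-4.568) = 0.7415 + 0.0000 = 0.7415.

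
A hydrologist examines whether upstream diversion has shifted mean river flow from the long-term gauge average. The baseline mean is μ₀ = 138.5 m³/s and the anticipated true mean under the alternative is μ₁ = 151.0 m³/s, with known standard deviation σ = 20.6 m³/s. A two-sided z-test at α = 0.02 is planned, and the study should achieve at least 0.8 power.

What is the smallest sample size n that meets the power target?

Standardized effect: d = |μ₁ − μ₀| / σ = |151.0 − 138.5| / 20.6 = 0.6068
For power 0.8 need Φ(δ − z_{0.01}) = 0.8, so δ = z_{0.01} + z_{0.20} = 2.326 + 0.842 = 3.168.
(For δ > 0 the lower-tail rejection region contributes negligibly to power, so the one-term inversion is standard.)
δ = d·√n ⇒ n = (δ/d)² = (3.168 / 0.6068)² = 27.26.
Round up to the next whole unit.

n = 28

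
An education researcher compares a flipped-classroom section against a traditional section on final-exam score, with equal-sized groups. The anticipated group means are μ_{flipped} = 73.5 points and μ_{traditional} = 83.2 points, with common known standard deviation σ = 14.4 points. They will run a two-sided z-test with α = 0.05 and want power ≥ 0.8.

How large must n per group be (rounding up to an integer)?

n = 35 per group

Standardized effect: d = |μ_{flipped} − μ_{traditional}| / σ = |73.5 − 83.2| / 14.4 = 0.6736
For power 0.8 need Φ(δ − z_{0.025}) = 0.8, so δ = z_{0.025} + z_{0.20} = 1.960 + 0.842 = 2.802.
(For δ > 0 the lower-tail rejection region contributes negligibly to power, so the one-term inversion is standard.)
δ = d·√(n/2) ⇒ n = 2(δ/d)² = 2 × (2.802 / 0.6736)² = 34.60.
Round up to the next whole unit.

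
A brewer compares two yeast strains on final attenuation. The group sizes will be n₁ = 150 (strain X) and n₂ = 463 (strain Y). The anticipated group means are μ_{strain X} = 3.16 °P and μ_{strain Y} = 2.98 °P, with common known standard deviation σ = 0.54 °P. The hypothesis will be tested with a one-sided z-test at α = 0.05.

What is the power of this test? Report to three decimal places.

Standardized effect: d = |μ_{strain X} − μ_{strain Y}| / σ = |3.16 − 2.98| / 0.54 = 0.3333
Noncentrality parameter: δ = d / √(1/n₁ + 1/n₂) = 0.3333 / √(1/150 + 1/463) = 3.5480
One-sided α = 0.05 → critical value z_{0.05} = 1.645.
Power = Φ(δ − 1.645) = Φ(1.903) = 0.9715.

Power ≈ 0.971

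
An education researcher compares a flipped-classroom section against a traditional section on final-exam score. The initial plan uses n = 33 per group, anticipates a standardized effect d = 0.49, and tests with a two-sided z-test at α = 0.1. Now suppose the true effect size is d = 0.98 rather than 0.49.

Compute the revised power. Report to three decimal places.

Power ≈ 0.990

With d = 0.98: δ = d·√(n/2) = 0.98 × √(33/2) = 3.9808. Critical value z_{0.05} = 1.645.
Revised power = Φ(δ − 1.645) + Φ(−δ − 1.645) = Φ(2.336) + Φ(-5.626) = 0.9903 + 0.0000 = 0.9903.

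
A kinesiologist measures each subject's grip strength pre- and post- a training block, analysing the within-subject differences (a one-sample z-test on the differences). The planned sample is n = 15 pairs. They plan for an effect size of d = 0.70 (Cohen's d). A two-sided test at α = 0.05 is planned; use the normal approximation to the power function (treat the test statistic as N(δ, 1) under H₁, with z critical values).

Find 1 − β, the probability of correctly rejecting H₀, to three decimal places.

Noncentrality parameter: δ = d·√n = 0.70 × √15 = 2.7111
Two-sided α = 0.05 → critical value z_{0.025} = 1.960.
Power = Φ(δ − 1.960) + Φ(−δ − 1.960) = Φ(0.751) + Φ(-4.671) = 0.7737 + 0.0000 = 0.7737.

Power ≈ 0.774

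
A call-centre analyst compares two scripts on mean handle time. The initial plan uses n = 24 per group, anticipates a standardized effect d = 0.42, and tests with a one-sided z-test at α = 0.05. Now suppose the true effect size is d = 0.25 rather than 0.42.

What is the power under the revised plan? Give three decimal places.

Power ≈ 0.218

With d = 0.25: δ = d·√(n/2) = 0.25 × √(24/2) = 0.8660. Critical value z_{0.05} = 1.645.
Revised power = P(Z > 1.645 − δ) = Φ(-0.779) = 0.2180.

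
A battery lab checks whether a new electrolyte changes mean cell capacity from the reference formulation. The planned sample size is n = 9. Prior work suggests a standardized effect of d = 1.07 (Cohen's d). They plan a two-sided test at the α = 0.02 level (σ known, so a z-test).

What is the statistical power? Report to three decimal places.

Noncentrality parameter: δ = d·√n = 1.07 × √9 = 3.2100
Two-sided α = 0.02 → critical value z_{0.01} = 2.326.
Power = Φ(δ − 2.326) + Φ(−δ − 2.326) = Φ(0.884) + Φ(-5.536) = 0.8116 + 0.0000 = 0.8116.

Power ≈ 0.812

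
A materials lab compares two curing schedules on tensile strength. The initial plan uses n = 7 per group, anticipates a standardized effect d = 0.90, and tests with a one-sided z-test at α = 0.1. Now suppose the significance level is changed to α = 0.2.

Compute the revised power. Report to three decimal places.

Power ≈ 0.800

δ = d·√(n/2) = 0.90 × √(7/2) = 1.6837 (unchanged). New critical value: z_{0.2} = 0.842.
Revised power = Φ(δ − 0.842) = Φ(0.842) = 0.8001.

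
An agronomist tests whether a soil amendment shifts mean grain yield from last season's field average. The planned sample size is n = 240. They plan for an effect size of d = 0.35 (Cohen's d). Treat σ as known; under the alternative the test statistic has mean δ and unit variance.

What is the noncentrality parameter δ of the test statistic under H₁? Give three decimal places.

δ ≈ 5.422

The noncentrality parameter scales effect size by the design's sample-size factor: δ = d·√n = 0.35 × √240 = 5.4222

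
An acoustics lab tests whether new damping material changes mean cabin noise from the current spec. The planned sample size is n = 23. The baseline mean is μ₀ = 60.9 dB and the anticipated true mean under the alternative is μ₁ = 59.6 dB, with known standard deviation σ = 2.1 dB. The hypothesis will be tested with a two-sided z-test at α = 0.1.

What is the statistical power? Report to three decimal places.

Power ≈ 0.907

Standardized effect: d = |μ₁ − μ₀| / σ = |59.6 − 60.9| / 2.1 = 0.6190
Noncentrality parameter: δ = d·√n = 0.6190 × √23 = 2.9688
Two-sided α = 0.1 → critical value z_{0.05} = 1.645.
Power = Φ(δ − 1.645) + Φ(−δ − 1.645) = Φ(1.324) + Φ(-4.614) = 0.9072 + 0.0000 = 0.9072.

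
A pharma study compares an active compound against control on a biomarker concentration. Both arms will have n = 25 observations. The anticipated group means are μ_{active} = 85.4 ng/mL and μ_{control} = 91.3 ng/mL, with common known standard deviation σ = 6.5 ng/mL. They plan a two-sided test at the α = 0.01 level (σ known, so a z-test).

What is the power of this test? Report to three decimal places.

Power ≈ 0.737

Standardized effect: d = |μ_{active} − μ_{control}| / σ = |85.4 − 91.3| / 6.5 = 0.9077
Noncentrality parameter: δ = d·√(n/2) = 0.9077 × √(25/2) = 3.2092
Two-sided α = 0.01 → critical value z_{0.005} = 2.576.
Power = Φ(δ − 2.576) + Φ(−δ − 2.576) = Φ(0.633) + Φ(-5.785) = 0.7367 + 0.0000 = 0.7367.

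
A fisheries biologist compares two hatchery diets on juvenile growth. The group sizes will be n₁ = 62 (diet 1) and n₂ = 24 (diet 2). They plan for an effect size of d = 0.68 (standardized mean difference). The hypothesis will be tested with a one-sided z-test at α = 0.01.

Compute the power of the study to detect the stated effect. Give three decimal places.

Power ≈ 0.692

Noncentrality parameter: λ = d / √(1/n₁ + 1/n₂) = 0.68 / √(1/62 + 1/24) = 2.8285
Critical value for a one-sided test at α = 0.01: z_α = 2.326.
Power = Φ(λ − 2.326) = Φ(0.502) = 0.6922.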